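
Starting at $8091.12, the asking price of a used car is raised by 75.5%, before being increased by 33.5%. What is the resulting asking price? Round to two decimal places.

Each change multiplies by a factor: 1.755 × 1.335 = 2.342925.
$8091.12 × 2.342925 = $18956.887326 ≈ $18956.89.

$18956.89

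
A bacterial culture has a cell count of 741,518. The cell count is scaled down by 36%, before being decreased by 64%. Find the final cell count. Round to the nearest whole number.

170,846

36% decrease: 741,518 × 0.64 = 474571.52.
After the 64% decrease: 474571.52 × 0.36 = 170845.7472 ≈ 170,846.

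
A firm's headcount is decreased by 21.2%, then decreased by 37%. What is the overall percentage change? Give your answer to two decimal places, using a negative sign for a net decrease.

The combined multiplier is 0.788 × 0.63 = 0.49644.
That corresponds to a decrease of 50.36%.

-50.36%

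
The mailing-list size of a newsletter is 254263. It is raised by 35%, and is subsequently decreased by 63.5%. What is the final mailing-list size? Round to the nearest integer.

125288

Each change multiplies by a factor: 1.35 × 0.365 = 0.49275.
254263 × 0.49275 = 125288.09325 ≈ 125288.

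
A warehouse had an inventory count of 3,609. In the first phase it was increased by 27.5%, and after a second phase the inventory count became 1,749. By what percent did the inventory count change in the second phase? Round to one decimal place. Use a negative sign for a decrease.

-62.0%

After the first phase: 3,609 × 1.275 = 4601.475.
Second-phase multiplier: 1,749 ÷ 4601.475 ≈ 0.3801.
That is a change of -62.0%.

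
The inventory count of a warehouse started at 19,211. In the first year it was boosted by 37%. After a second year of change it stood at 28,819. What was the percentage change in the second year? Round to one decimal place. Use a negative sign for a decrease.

9.5%

After the first year: 19,211 × 1.37 = 26319.07.
Second-year multiplier: 28,819 ÷ 26319.07 ≈ 1.09499.
That is a change of 9.5%.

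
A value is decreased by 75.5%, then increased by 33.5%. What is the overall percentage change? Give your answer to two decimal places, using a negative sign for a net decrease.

The combined multiplier is 0.245 × 1.335 = 0.327075.
That corresponds to a decrease of 67.29%.

-67.29%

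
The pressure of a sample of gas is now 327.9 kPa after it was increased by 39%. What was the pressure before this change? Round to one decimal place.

The overall multiplier applied was 1.39.
So the original pressure was 327.9 ÷ 1.39 ≈ 235.9 kPa.

235.9 kPa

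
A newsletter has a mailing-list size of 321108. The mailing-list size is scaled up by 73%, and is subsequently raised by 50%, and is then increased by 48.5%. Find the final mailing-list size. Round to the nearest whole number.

1237414

After the 73% increase: 321108 × 1.73 = 555516.84.
After the 50% increase: 555516.84 × 1.5 = 833275.26.
48.5% increase: 833275.26 × 1.485 = 1237413.7611 ≈ 1237414.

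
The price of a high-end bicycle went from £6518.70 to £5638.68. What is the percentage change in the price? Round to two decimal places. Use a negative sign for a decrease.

-13.50%

Change: £5638.68 − £6518.70 = -£880.02.
Relative to the original: -£880.02 ÷ £6518.70 ≈ -13.50%.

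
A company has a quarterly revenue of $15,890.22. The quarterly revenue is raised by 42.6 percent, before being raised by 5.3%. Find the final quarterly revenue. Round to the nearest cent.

$23,860.40

After the 42.6% increase: $15,890.22 × 1.426 = $22659.45372.
5.3% increase: $22659.45372 × 1.053 = $23860.40476716 ≈ $23,860.40.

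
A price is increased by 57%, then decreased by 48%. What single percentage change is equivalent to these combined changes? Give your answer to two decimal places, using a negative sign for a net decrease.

-18.36%

The combined multiplier is 1.57 × 0.52 = 0.8164.
That corresponds to a decrease of 18.36%.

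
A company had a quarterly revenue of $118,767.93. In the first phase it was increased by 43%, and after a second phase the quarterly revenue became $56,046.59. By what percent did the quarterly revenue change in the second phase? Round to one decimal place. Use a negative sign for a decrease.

After the first phase: $118,767.93 × 1.43 = $169838.1399.
Second-phase multiplier: $56,046.59 ÷ $169838.1399 ≈ 0.33.
That is a change of -67.0%.

-67.0%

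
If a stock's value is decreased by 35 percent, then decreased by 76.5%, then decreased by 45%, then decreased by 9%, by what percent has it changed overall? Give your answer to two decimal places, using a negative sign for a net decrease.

A 35% decrease multiplies by 0.65.
Then a 76.5% decrease: 0.65 × 0.235 = 0.15275.
Then a 45% decrease: 0.15275 × 0.55 = 0.0840125.
Then a 9% decrease: 0.0840125 × 0.91 = 0.076451375.
Overall factor 0.076451375, i.e. -92.35%.

-92.35%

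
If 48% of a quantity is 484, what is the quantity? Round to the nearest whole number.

484 ÷ 0.48 ≈ 1,008.

1,008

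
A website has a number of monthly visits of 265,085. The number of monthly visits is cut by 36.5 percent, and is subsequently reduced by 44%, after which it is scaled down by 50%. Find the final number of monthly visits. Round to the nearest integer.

47,132

Apply the 36.5% decrease: 265,085 × 0.635 = 168328.975.
44% decrease: 168328.975 × 0.56 = 94264.226.
50% decrease: 94264.226 × 0.5 = 47132.113 ≈ 47,132.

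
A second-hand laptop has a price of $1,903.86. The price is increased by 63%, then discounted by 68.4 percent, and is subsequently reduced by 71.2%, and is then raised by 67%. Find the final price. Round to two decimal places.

$471.65

63% increase: $1,903.86 × 1.63 = $3103.2918.
After the 68.4% decrease: $3103.2918 × 0.316 = $980.6402088.
71.2% decrease: $980.6402088 × 0.288 = $282.4243801344.
Apply the 67% increase: $282.4243801344 × 1.67 = $471.648714824448 ≈ $471.65.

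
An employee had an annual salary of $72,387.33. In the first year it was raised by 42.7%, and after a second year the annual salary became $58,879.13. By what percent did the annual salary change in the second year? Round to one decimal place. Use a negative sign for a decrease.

After the first year: $72,387.33 × 1.427 = $103296.71991.
Second-year multiplier: $58,879.13 ÷ $103296.71991 ≈ 0.57.
That is a change of -43.0%.

-43.0%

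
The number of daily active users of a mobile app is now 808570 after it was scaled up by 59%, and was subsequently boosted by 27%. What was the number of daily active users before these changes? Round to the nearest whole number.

400421

The overall multiplier applied was 1.59 × 1.27 = 2.0193.
So the original number of daily active users was 808570 ÷ 2.0193 ≈ 400421.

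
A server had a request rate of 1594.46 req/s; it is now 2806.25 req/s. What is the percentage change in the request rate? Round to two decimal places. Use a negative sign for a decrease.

76.00%

Change: 2806.25 − 1594.46 = 1211.79.
Relative to the original: 1211.79 ÷ 1594.46 ≈ 76.00%.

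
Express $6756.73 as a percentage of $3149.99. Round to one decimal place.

214.5%

$6756.73 ÷ $3149.99 ≈ 214.5%.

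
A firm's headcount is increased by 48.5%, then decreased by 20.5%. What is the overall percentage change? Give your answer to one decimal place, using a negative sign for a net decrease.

18.1%

The combined multiplier is 1.485 × 0.795 = 1.180575.
That corresponds to an increase of 18.1%.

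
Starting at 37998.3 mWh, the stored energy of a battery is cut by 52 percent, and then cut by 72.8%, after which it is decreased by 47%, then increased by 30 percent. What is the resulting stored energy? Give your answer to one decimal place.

3418.2 mWh

Apply the 52% decrease: 37998.3 × 0.48 = 18239.184.
Apply the 72.8% decrease: 18239.184 × 0.272 = 4961.058048.
After the 47% decrease: 4961.058048 × 0.53 = 2629.36076544.
30% increase: 2629.36076544 × 1.3 = 3418.168995072 ≈ 3418.2.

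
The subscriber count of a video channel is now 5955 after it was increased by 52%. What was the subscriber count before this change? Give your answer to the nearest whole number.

3918

The overall multiplier applied was 1.52.
So the original subscriber count was 5955 ÷ 1.52 ≈ 3918.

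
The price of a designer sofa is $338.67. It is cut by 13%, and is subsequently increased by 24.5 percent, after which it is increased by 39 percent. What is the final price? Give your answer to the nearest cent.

$509.89

Apply the 13% decrease: $338.67 × 0.87 = $294.6429.
24.5% increase: $294.6429 × 1.245 = $366.8304105.
39% increase: $366.8304105 × 1.39 = $509.894270595 ≈ $509.89.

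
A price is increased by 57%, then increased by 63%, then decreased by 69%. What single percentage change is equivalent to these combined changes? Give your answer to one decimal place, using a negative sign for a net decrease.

-20.7%

The combined multiplier is 1.57 × 1.63 × 0.31 = 0.793321.
That corresponds to a decrease of 20.7%.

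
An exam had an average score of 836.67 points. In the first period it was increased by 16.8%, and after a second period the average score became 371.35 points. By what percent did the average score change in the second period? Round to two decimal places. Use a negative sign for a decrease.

-62.00%

After the first period: 836.67 × 1.168 = 977.23056.
Second-period multiplier: 371.35 ÷ 977.23056 ≈ 0.380002.
That is a change of -62.00%.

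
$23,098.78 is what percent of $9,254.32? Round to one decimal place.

249.6%

$23,098.78 ÷ $9,254.32 ≈ 249.6%.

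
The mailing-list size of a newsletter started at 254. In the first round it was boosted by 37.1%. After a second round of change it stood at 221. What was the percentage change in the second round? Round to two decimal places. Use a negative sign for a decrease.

-36.54%

After the first round: 254 × 1.371 = 348.234.
Second-round multiplier: 221 ÷ 348.234 ≈ 0.634631.
That is a change of -36.54%.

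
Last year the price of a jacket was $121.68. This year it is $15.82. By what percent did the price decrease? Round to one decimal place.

87.0%

Change: $15.82 − $121.68 = -$105.86.
Relative to the original: -$105.86 ÷ $121.68 ≈ -87.0%.
So the price decreased by 87.0%.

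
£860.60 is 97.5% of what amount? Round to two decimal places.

£860.60 ÷ 0.975 ≈ £882.67.

£882.67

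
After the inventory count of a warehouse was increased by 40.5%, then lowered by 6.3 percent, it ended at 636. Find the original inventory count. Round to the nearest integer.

483

Undoing the 6.3% decrease: 636 ÷ 0.937 ≈ 678.762006.
Undoing the 40.5% increase: 678.762006 ÷ 1.405 ≈ 483.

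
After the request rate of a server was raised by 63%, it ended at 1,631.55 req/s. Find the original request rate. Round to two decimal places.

1,000.95 req/s

The overall multiplier applied was 1.63.
So the original request rate was 1,631.55 ÷ 1.63 ≈ 1,000.95 req/s.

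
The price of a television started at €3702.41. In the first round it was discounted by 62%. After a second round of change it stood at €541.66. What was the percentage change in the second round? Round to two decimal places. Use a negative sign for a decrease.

-61.50%

After the first round: €3702.41 × 0.38 = €1406.9158.
Second-round multiplier: €541.66 ÷ €1406.9158 ≈ 0.384998.
That is a change of -61.50%.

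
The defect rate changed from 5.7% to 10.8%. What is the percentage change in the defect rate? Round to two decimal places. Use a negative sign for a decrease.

The change is 10.8 − 5.7 = 5.1 percentage points.
Relative to the original 5.7%, that is 5.1 ÷ 5.7 ≈ 89.47%.

89.47%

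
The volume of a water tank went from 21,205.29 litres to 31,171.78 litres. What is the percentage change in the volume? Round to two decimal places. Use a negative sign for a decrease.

Change: 31,171.78 − 21,205.29 = 9,966.49.
Relative to the original: 9,966.49 ÷ 21,205.29 ≈ 47.00%.

47.00%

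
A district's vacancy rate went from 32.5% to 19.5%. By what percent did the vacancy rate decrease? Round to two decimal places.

The change is 19.5 − 32.5 = -13.0 percentage points.
Relative to the original 32.5%, that is -13.0 ÷ 32.5 = -40.00%.
So the vacancy rate fell by 40.00%.

40.00%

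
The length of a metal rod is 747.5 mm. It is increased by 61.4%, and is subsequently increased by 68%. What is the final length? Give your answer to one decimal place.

Each change multiplies by a factor: 1.614 × 1.68 = 2.71152.
747.5 × 2.71152 = 2026.8612 ≈ 2026.9.

2026.9 mm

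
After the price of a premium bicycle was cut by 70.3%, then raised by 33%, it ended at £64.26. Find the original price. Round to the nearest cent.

The overall multiplier applied was 0.297 × 1.33 = 0.39501.
So the original price was £64.26 ÷ 0.39501 ≈ £162.68.

£162.68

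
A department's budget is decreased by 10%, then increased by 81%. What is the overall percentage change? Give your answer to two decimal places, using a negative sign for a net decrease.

A 10% decrease multiplies by 0.9.
Then an 81% increase: 0.9 × 1.81 = 1.629.
Overall factor 1.629, i.e. 62.90%.

62.90%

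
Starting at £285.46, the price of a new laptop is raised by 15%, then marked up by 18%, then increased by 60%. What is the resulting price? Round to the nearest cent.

After the 15% increase: £285.46 × 1.15 = £328.279.
Apply the 18% increase: £328.279 × 1.18 = £387.36922.
After the 60% increase: £387.36922 × 1.6 = £619.790752 ≈ £619.79.

£619.79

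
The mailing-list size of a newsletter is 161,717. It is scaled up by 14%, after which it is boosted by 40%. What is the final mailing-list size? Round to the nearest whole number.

Each change multiplies by a factor: 1.14 × 1.4 = 1.596.
161,717 × 1.596 = 258100.332 ≈ 258,100.

258,100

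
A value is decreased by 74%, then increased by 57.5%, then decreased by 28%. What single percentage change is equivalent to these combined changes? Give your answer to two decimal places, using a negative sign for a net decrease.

The combined multiplier is 0.26 × 1.575 × 0.72 = 0.29484.
That corresponds to a decrease of 70.52%.

-70.52%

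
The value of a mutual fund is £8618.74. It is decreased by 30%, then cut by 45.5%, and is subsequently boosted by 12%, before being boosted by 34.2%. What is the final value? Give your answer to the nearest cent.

£4942.07

Each change multiplies by a factor: 0.7 × 0.545 × 1.12 × 1.342 = 0.57340976.
£8618.74 × 0.57340976 = £4942.0696349024 ≈ £4942.07.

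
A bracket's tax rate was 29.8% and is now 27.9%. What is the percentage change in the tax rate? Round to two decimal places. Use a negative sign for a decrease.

-6.38%

The change is 27.9 − 29.8 = -1.9 percentage points.
Relative to the original 29.8%, that is -1.9 ÷ 29.8 ≈ -6.38%.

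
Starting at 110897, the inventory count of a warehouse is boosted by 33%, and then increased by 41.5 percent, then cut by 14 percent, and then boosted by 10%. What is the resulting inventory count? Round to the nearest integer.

197433

Each change multiplies by a factor: 1.33 × 1.415 × 0.86 × 1.1 = 1.7803247.
110897 × 1.7803247 = 197432.6682559 ≈ 197433.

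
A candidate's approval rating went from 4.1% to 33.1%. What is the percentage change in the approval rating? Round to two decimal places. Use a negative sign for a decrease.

The change is 33.1 − 4.1 = 29.0 percentage points.
Relative to the original 4.1%, that is 29.0 ÷ 4.1 ≈ 707.32%.

707.32%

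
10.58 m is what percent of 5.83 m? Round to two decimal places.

181.48%

10.58 m ÷ 5.83 m ≈ 181.48%.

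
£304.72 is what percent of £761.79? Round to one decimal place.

40.0%

£304.72 ÷ £761.79 ≈ 40.0%.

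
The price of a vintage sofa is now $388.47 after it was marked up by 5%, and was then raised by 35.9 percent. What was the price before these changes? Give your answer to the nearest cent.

Undoing the 35.9% increase: $388.47 ÷ 1.359 ≈ $285.84989.
Undoing the 5% increase: $285.84989 ÷ 1.05 ≈ $272.24.

$272.24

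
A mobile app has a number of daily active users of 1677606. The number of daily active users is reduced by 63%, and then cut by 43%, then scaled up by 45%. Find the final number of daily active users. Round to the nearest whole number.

Each change multiplies by a factor: 0.37 × 0.57 × 1.45 = 0.305805.
1677606 × 0.305805 = 513020.30283 ≈ 513020.

513020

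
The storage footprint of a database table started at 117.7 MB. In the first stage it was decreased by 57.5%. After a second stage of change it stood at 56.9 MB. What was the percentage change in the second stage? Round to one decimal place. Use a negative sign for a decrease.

13.7%

After the first stage: 117.7 × 0.425 = 50.0225.
Second-stage multiplier: 56.9 ÷ 50.0225 ≈ 1.13749.
That is a change of 13.7%.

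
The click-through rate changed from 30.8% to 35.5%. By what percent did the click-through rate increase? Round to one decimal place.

The change is 35.5 − 30.8 = 4.7 percentage points.
Relative to the original 30.8%, that is 4.7 ÷ 30.8 ≈ 15.3%.
So the click-through rate rose by 15.3%.

15.3%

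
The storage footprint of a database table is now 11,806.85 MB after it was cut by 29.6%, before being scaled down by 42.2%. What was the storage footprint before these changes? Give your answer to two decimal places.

Undoing the 42.2% decrease: 11,806.85 ÷ 0.578 ≈ 20427.076125.
Undoing the 29.6% decrease: 20427.076125 ÷ 0.704 ≈ 29,015.73 MB.

29,015.73 MB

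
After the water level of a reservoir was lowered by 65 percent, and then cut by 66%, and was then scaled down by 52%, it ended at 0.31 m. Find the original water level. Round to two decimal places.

Undoing the 52% decrease: 0.31 ÷ 0.48 ≈ 0.645833.
Undoing the 66% decrease: 0.645833 ÷ 0.34 ≈ 1.899509.
Undoing the 65% decrease: 1.899509 ÷ 0.35 ≈ 5.43 m.

5.43 m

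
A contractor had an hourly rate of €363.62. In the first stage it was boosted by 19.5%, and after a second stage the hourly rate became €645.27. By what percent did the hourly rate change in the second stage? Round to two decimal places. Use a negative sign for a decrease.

After the first stage: €363.62 × 1.195 = €434.5259.
Second-stage multiplier: €645.27 ÷ €434.5259 ≈ 1.484998.
That is a change of 48.50%.

48.50%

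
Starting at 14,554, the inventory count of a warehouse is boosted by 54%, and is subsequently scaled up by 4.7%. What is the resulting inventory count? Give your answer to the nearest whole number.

Each change multiplies by a factor: 1.54 × 1.047 = 1.61238.
14,554 × 1.61238 = 23466.57852 ≈ 23,467.

23,467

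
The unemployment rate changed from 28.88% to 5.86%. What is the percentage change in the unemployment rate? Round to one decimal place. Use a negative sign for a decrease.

-79.7%

The change is 5.86 − 28.88 = -23.02 percentage points.
Relative to the original 28.88%, that is -23.02 ÷ 28.88 ≈ -79.7%.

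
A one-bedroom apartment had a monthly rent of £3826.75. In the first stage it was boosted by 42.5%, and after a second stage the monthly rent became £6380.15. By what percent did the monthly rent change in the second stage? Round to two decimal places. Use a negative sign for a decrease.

After the first stage: £3826.75 × 1.425 = £5453.11875.
Second-stage multiplier: £6380.15 ÷ £5453.11875 ≈ 1.17.
That is a change of 17.00%.

17.00%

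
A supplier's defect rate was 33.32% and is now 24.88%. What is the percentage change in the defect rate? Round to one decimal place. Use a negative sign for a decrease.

-25.3%

The change is 24.88 − 33.32 = -8.44 percentage points.
Relative to the original 33.32%, that is -8.44 ÷ 33.32 ≈ -25.3%.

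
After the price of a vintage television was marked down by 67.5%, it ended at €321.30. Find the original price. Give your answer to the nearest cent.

€988.62

The overall multiplier applied was 0.325.
So the original price was €321.30 ÷ 0.325 ≈ €988.62.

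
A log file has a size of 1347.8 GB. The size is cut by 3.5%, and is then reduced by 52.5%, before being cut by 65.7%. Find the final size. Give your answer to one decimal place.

211.9 GB

Apply the 3.5% decrease: 1347.8 × 0.965 = 1300.627.
After the 52.5% decrease: 1300.627 × 0.475 = 617.797825.
65.7% decrease: 617.797825 × 0.343 = 211.904653975 ≈ 211.9.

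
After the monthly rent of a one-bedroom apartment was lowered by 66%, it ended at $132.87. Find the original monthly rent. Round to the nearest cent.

$390.79

The overall multiplier applied was 0.34.
So the original monthly rent was $132.87 ÷ 0.34 ≈ $390.79.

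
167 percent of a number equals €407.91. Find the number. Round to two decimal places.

€407.91 ÷ 1.67 ≈ €244.26.

€244.26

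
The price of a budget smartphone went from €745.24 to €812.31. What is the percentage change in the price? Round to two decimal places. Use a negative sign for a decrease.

9.00%

Change: €812.31 − €745.24 = €67.07.
Relative to the original: €67.07 ÷ €745.24 ≈ 9.00%.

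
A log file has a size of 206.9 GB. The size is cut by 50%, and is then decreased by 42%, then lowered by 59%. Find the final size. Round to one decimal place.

24.6 GB

Apply the 50% decrease: 206.9 × 0.5 = 103.45.
Apply the 42% decrease: 103.45 × 0.58 = 60.001.
After the 59% decrease: 60.001 × 0.41 = 24.60041 ≈ 24.6.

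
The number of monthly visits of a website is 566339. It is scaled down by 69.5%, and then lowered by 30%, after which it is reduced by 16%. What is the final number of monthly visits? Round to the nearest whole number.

Each change multiplies by a factor: 0.305 × 0.7 × 0.84 = 0.17934.
566339 × 0.17934 = 101567.23626 ≈ 101567.

101567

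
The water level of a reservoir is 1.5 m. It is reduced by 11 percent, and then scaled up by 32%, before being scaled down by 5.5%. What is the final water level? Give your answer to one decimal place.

After the 11% decrease: 1.5 × 0.89 = 1.335.
32% increase: 1.335 × 1.32 = 1.7622.
After the 5.5% decrease: 1.7622 × 0.945 = 1.665279 ≈ 1.7.

1.7 m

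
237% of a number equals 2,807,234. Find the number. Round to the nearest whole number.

2,807,234 ÷ 2.37 ≈ 1,184,487.

1,184,487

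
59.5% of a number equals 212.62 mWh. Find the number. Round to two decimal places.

212.62 mWh ÷ 0.595 ≈ 357.34 mWh.

357.34 mWh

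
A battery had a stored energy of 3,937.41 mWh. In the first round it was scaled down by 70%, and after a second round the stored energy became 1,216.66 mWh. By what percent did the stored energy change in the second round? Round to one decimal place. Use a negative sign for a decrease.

3.0%

After the first round: 3,937.41 × 0.3 = 1181.223.
Second-round multiplier: 1,216.66 ÷ 1181.223 ≈ 1.03.
That is a change of 3.0%.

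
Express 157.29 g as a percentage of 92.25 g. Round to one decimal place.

170.5%

157.29 g ÷ 92.25 g ≈ 170.5%.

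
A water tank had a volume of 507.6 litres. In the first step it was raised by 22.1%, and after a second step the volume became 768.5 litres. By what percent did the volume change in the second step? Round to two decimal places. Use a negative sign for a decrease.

After the first step: 507.6 × 1.221 = 619.7796.
Second-step multiplier: 768.5 ÷ 619.7796 ≈ 1.239957.
That is a change of 24.00%.

24.00%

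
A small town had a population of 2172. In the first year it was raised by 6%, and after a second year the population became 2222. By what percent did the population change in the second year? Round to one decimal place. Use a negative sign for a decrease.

After the first year: 2172 × 1.06 = 2302.32.
Second-year multiplier: 2222 ÷ 2302.32 ≈ 0.96511.
That is a change of -3.5%.

-3.5%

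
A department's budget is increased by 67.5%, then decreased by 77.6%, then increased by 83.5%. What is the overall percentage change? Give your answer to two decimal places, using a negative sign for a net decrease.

The combined multiplier is 1.675 × 0.224 × 1.835 = 0.688492.
That corresponds to a decrease of 31.15%.

-31.15%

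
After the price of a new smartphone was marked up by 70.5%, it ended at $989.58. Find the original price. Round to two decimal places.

$580.40

The overall multiplier applied was 1.705.
So the original price was $989.58 ÷ 1.705 ≈ $580.40.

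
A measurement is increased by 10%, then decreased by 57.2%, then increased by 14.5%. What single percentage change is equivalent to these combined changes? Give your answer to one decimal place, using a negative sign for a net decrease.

The combined multiplier is 1.1 × 0.428 × 1.145 = 0.539066.
That corresponds to a decrease of 46.1%.

-46.1%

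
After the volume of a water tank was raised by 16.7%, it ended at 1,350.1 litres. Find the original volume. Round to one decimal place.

The overall multiplier applied was 1.167.
So the original volume was 1,350.1 ÷ 1.167 ≈ 1,156.9 litres.

1,156.9 litres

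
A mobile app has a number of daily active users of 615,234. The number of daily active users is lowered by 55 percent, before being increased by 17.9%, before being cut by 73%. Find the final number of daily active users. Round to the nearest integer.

After the 55% decrease: 615,234 × 0.45 = 276855.3.
17.9% increase: 276855.3 × 1.179 = 326412.3987.
Apply the 73% decrease: 326412.3987 × 0.27 = 88131.347649 ≈ 88,131.

88,131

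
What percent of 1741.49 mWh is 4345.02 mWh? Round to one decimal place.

249.5%

4345.02 mWh ÷ 1741.49 mWh ≈ 249.5%.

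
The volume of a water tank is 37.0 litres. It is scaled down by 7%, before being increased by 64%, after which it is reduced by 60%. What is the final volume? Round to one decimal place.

Apply the 7% decrease: 37.0 × 0.93 = 34.41.
Apply the 64% increase: 34.41 × 1.64 = 56.4324.
Apply the 60% decrease: 56.4324 × 0.4 = 22.57296 ≈ 22.6.

22.6 litres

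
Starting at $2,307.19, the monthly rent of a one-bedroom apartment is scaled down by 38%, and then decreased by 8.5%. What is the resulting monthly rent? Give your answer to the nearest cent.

38% decrease: $2,307.19 × 0.62 = $1430.4578.
After the 8.5% decrease: $1430.4578 × 0.915 = $1308.868887 ≈ $1,308.87.

$1,308.87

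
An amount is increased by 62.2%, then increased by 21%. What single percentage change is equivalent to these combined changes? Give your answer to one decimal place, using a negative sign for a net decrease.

96.3%

The combined multiplier is 1.622 × 1.21 = 1.96262.
That corresponds to an increase of 96.3%.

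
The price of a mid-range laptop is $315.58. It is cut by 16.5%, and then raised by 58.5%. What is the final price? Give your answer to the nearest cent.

Each change multiplies by a factor: 0.835 × 1.585 = 1.323475.
$315.58 × 1.323475 = $417.6622405 ≈ $417.66.

$417.66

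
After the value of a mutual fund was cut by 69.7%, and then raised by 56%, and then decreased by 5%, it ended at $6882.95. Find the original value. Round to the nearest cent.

$15327.94

The overall multiplier applied was 0.303 × 1.56 × 0.95 = 0.449046.
So the original value was $6882.95 ÷ 0.449046 ≈ $15327.94.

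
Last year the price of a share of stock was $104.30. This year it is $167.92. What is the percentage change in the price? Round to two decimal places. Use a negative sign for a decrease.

61.00%

Change: $167.92 − $104.30 = $63.62.
Relative to the original: $63.62 ÷ $104.30 ≈ 61.00%.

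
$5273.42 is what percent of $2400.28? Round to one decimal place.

219.7%

$5273.42 ÷ $2400.28 ≈ 219.7%.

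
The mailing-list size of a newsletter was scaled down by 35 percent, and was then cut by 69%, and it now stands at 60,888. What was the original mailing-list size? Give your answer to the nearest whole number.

302,174

The overall multiplier applied was 0.65 × 0.31 = 0.2015.
So the original mailing-list size was 60,888 ÷ 0.2015 ≈ 302,174.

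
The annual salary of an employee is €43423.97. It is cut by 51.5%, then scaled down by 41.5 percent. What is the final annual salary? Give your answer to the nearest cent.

€12320.47

51.5% decrease: €43423.97 × 0.485 = €21060.62545.
41.5% decrease: €21060.62545 × 0.585 = €12320.46588825 ≈ €12320.47.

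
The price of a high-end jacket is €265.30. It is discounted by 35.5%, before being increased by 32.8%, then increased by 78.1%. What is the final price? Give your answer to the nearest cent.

35.5% decrease: €265.30 × 0.645 = €171.1185.
32.8% increase: €171.1185 × 1.328 = €227.245368.
78.1% increase: €227.245368 × 1.781 = €404.724000408 ≈ €404.72.

€404.72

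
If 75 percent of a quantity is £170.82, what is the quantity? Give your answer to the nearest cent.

£170.82 ÷ 0.75 = £227.76.

£227.76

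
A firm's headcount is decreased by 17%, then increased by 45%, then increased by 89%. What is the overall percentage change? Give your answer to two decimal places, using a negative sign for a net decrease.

The combined multiplier is 0.83 × 1.45 × 1.89 = 2.274615.
That corresponds to an increase of 127.46%.

127.46%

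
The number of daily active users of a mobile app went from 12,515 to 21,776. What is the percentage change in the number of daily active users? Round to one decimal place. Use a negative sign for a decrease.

74.0%

Change: 21,776 − 12,515 = 9,261.
Relative to the original: 9,261 ÷ 12,515 ≈ 74.0%.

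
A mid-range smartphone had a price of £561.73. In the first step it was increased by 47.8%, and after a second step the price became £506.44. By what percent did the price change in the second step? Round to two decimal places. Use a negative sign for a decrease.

After the first step: £561.73 × 1.478 = £830.23694.
Second-step multiplier: £506.44 ÷ £830.23694 ≈ 0.609995.
That is a change of -39.00%.

-39.00%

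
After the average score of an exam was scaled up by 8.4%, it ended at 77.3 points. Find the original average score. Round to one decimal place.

71.3 points

The overall multiplier applied was 1.084.
So the original average score was 77.3 ÷ 1.084 ≈ 71.3 points.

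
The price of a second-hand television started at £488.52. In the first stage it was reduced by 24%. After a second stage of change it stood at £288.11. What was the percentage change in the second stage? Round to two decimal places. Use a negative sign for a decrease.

After the first stage: £488.52 × 0.76 = £371.2752.
Second-stage multiplier: £288.11 ÷ £371.2752 ≈ 0.776001.
That is a change of -22.40%.

-22.40%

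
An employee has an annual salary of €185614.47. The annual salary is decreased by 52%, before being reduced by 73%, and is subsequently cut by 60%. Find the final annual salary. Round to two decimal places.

Apply the 52% decrease: €185614.47 × 0.48 = €89094.9456.
73% decrease: €89094.9456 × 0.27 = €24055.635312.
After the 60% decrease: €24055.635312 × 0.4 = €9622.2541248 ≈ €9622.25.

€9622.25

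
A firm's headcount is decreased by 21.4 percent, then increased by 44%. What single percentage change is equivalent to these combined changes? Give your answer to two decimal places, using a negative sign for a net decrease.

The combined multiplier is 0.786 × 1.44 = 1.13184.
That corresponds to an increase of 13.18%.

13.18%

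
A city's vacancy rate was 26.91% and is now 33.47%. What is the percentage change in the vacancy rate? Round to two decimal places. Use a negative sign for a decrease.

24.38%

The change is 33.47 − 26.91 = 6.56 percentage points.
Relative to the original 26.91%, that is 6.56 ÷ 26.91 ≈ 24.38%.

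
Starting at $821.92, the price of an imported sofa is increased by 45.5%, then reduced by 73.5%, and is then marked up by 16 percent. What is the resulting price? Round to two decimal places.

Each change multiplies by a factor: 1.455 × 0.265 × 1.16 = 0.447267.
$821.92 × 0.447267 = $367.61769264 ≈ $367.62.

$367.62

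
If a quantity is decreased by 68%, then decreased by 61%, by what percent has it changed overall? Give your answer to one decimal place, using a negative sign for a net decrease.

-87.5%

A 68% decrease multiplies by 0.32.
Then a 61% decrease: 0.32 × 0.39 = 0.1248.
Overall factor 0.1248, i.e. -87.5%.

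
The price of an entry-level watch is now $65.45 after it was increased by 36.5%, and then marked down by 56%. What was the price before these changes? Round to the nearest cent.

$108.97

The overall multiplier applied was 1.365 × 0.44 = 0.6006.
So the original price was $65.45 ÷ 0.6006 ≈ $108.97.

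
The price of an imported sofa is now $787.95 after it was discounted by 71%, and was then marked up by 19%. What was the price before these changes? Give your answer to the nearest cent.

$2283.25

Undoing the 19% increase: $787.95 ÷ 1.19 ≈ $662.142857.
Undoing the 71% decrease: $662.142857 ÷ 0.29 ≈ $2283.25.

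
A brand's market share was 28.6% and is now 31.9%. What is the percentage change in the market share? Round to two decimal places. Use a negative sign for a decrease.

11.54%

The change is 31.9 − 28.6 = 3.3 percentage points.
Relative to the original 28.6%, that is 3.3 ÷ 28.6 ≈ 11.54%.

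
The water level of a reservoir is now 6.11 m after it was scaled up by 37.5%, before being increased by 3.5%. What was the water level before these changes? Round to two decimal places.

Undoing the 3.5% increase: 6.11 ÷ 1.035 ≈ 5.903382.
Undoing the 37.5% increase: 5.903382 ÷ 1.375 ≈ 4.29 m.

4.29 m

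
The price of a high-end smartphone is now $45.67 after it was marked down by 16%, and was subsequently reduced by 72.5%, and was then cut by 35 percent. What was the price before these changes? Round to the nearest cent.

Undoing the 35% decrease: $45.67 ÷ 0.65 ≈ $70.261538.
Undoing the 72.5% decrease: $70.261538 ÷ 0.275 ≈ $255.496502.
Undoing the 16% decrease: $255.496502 ÷ 0.84 ≈ $304.16.

$304.16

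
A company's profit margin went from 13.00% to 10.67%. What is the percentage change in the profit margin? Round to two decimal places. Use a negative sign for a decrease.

The change is 10.67 − 13.00 = -2.33 percentage points.
Relative to the original 13.00%, that is -2.33 ÷ 13.00 ≈ -17.92%.

-17.92%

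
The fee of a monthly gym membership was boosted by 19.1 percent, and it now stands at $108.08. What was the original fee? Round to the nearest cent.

$90.75

The overall multiplier applied was 1.191.
So the original fee was $108.08 ÷ 1.191 ≈ $90.75.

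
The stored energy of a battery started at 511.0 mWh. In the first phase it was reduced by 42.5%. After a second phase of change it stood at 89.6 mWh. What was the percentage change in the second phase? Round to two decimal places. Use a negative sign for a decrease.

-69.51%

After the first phase: 511.0 × 0.575 = 293.825.
Second-phase multiplier: 89.6 ÷ 293.825 ≈ 0.304943.
That is a change of -69.51%.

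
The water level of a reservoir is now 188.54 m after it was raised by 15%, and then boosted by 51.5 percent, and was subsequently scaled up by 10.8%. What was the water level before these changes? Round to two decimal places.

Undoing the 10.8% increase: 188.54 ÷ 1.108 ≈ 170.162455.
Undoing the 51.5% increase: 170.162455 ÷ 1.515 ≈ 112.318452.
Undoing the 15% increase: 112.318452 ÷ 1.15 ≈ 97.67 m.

97.67 m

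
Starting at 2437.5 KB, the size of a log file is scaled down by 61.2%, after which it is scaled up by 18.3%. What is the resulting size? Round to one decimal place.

1118.8 KB

Apply the 61.2% decrease: 2437.5 × 0.388 = 945.75.
After the 18.3% increase: 945.75 × 1.183 = 1118.82225 ≈ 1118.8.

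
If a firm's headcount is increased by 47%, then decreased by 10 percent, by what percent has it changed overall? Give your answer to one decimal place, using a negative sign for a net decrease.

32.3%

The combined multiplier is 1.47 × 0.9 = 1.323.
That corresponds to an increase of 32.3%.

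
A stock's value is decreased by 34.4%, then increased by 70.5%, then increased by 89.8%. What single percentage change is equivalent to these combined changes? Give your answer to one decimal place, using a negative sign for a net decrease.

The combined multiplier is 0.656 × 1.705 × 1.898 = 2.12287504.
That corresponds to an increase of 112.3%.

112.3%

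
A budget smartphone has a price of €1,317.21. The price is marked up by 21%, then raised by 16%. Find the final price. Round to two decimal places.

€1,848.84

21% increase: €1,317.21 × 1.21 = €1593.8241.
After the 16% increase: €1593.8241 × 1.16 = €1848.835956 ≈ €1,848.84.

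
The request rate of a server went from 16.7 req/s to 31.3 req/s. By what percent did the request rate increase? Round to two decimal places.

Change: 31.3 − 16.7 = 14.6.
Relative to the original: 14.6 ÷ 16.7 ≈ 87.43%.
So the request rate increased by 87.43%.

87.43%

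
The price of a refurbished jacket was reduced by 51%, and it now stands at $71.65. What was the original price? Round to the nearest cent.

The overall multiplier applied was 0.49.
So the original price was $71.65 ÷ 0.49 ≈ $146.22.

$146.22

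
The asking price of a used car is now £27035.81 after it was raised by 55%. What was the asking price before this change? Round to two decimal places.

The overall multiplier applied was 1.55.
So the original asking price was £27035.81 ÷ 1.55 ≈ £17442.46.

£17442.46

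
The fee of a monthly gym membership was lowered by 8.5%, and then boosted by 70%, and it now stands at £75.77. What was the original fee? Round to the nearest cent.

The overall multiplier applied was 0.915 × 1.7 = 1.5555.
So the original fee was £75.77 ÷ 1.5555 ≈ £48.71.

£48.71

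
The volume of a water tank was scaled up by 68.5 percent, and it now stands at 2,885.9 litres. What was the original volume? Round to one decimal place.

1,712.7 litres

The overall multiplier applied was 1.685.
So the original volume was 2,885.9 ÷ 1.685 ≈ 1,712.7 litres.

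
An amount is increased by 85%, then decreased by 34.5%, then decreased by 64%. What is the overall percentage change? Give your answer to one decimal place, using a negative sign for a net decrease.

-56.4%

An 85% increase multiplies by 1.85.
Then a 34.5% decrease: 1.85 × 0.655 = 1.21175.
Then a 64% decrease: 1.21175 × 0.36 = 0.43623.
Overall factor 0.43623, i.e. -56.4%.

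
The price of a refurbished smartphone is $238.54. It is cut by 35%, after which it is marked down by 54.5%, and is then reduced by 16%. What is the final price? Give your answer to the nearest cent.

After the 35% decrease: $238.54 × 0.65 = $155.051.
After the 54.5% decrease: $155.051 × 0.455 = $70.548205.
After the 16% decrease: $70.548205 × 0.84 = $59.2604922 ≈ $59.26.

$59.26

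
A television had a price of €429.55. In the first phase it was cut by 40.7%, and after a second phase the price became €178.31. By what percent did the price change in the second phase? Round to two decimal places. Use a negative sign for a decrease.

After the first phase: €429.55 × 0.593 = €254.72315.
Second-phase multiplier: €178.31 ÷ €254.72315 ≈ 0.700015.
That is a change of -30.00%.

-30.00%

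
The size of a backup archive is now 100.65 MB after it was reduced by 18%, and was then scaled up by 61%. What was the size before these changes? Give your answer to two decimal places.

76.24 MB

The overall multiplier applied was 0.82 × 1.61 = 1.3202.
So the original size was 100.65 ÷ 1.3202 ≈ 76.24 MB.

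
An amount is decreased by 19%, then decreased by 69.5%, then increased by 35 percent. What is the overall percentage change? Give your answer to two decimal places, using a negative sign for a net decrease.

-66.65%

The combined multiplier is 0.81 × 0.305 × 1.35 = 0.3335175.
That corresponds to a decrease of 66.65%.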